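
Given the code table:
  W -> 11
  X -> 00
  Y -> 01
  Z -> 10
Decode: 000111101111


Decoding:
00 -> X
01 -> Y
11 -> W
10 -> Z
11 -> W
11 -> W


Result: XYWZWW


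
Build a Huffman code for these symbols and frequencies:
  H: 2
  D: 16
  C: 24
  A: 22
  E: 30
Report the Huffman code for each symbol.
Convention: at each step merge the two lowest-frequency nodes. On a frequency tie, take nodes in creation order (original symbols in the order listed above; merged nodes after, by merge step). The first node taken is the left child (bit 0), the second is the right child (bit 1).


Huffman tree construction:
Step 1: Merge H(2) + D(16) = 18
Step 2: Merge (H+D)(18) + A(22) = 40
Step 3: Merge C(24) + E(30) = 54
Step 4: Merge ((H+D)+A)(40) + (C+E)(54) = 94
Read each symbol's code off the tree from the root (left child = 0, right child = 1).

Codes:
  H: 000 (length 3)
  D: 001 (length 3)
  C: 10 (length 2)
  A: 01 (length 2)
  E: 11 (length 2)
Average code length: 206/94 = 2.1915 bits/symbol


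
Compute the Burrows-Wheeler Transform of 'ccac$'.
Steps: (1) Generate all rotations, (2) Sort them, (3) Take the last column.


Rotations (sorted):
  0: $ccac -> last char: c
  1: ac$cc -> last char: c
  2: c$cca -> last char: a
  3: cac$c -> last char: c
  4: ccac$ -> last char: $


BWT = ccac$


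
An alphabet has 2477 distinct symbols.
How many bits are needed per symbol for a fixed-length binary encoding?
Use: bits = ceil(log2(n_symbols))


log2(2477) = 11.2744
Bracket: 2^11 = 2048 < 2477 <= 2^12 = 4096
So ceil(log2(2477)) = 12

bits = ceil(log2(2477)) = ceil(11.2744) = 12 bits


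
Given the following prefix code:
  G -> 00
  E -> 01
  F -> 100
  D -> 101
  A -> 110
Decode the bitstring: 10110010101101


Decoding step by step:
Bits 101 -> D
Bits 100 -> F
Bits 101 -> D
Bits 01 -> E
Bits 101 -> D


Decoded message: DFDED


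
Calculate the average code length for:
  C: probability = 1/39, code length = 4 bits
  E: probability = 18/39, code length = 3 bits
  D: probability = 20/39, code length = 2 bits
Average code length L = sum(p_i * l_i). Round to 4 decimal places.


Weighted contributions p_i * l_i:
  C: (1/39) * 4 = 4/39
  E: (18/39) * 3 = 54/39
  D: (20/39) * 2 = 40/39
Sum = (4 + 54 + 40)/39 = 98/39

L = 98/39 = 2.5128 bits/symbol


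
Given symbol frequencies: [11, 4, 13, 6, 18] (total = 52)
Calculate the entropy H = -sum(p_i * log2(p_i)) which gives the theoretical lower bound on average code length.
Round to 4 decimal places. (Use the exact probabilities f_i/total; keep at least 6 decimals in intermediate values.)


Per-symbol terms -p_i * log2(p_i) with p_i = f_i/52:
  p = 11/52 = 0.211538: log2(p) = -2.241008, -p*log2(p) = 0.474059
  p = 4/52 = 0.076923: log2(p) = -3.700440, -p*log2(p) = 0.284649
  p = 13/52 = 0.250000: log2(p) = -2.000000, -p*log2(p) = 0.500000
  p = 6/52 = 0.115385: log2(p) = -3.115477, -p*log2(p) = 0.359478
  p = 18/52 = 0.346154: log2(p) = -1.530515, -p*log2(p) = 0.529794
H = 0.474059 + 0.284649 + 0.500000 + 0.359478 + 0.529794 = 2.147980

H = 2.148 bits/symbol


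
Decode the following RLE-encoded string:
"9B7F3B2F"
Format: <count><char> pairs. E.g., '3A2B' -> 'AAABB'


Expanding each <count><char> pair:
  9B -> 'BBBBBBBBB'
  7F -> 'FFFFFFF'
  3B -> 'BBB'
  2F -> 'FF'

Decoded = BBBBBBBBBFFFFFFFBBBFF


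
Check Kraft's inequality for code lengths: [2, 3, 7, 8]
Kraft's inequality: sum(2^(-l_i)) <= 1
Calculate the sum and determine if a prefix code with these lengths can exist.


Sum = 2^(-2) + 2^(-3) + 2^(-7) + 2^(-8)
    = 0.25 + 0.125 + 0.0078125 + 0.00390625
    = 99/256 = 0.38671875
Since 0.38671875 <= 1, Kraft's inequality IS satisfied.
A prefix code with these lengths CAN exist.

Kraft sum = 0.38671875. Satisfied.


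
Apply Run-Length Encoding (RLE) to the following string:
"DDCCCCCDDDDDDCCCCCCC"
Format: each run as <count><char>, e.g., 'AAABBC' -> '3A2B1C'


Scanning runs left to right:
  i=0: run of 'D' x 2 -> '2D'
  i=2: run of 'C' x 5 -> '5C'
  i=7: run of 'D' x 6 -> '6D'
  i=13: run of 'C' x 7 -> '7C'

RLE = 2D5C6D7C


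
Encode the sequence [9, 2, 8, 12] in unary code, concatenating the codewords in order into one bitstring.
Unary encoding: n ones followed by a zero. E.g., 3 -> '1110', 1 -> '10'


Encode each number as n ones followed by a terminating 0:
  9 -> 1111111110 (10 bits)
  2 -> 110 (3 bits)
  8 -> 111111110 (9 bits)
  12 -> 1111111111110 (13 bits)
Total length = 10 + 3 + 9 + 13 = 35 bits.

Unary([9, 2, 8, 12]) = 11111111101101111111101111111111110 (35 bits)


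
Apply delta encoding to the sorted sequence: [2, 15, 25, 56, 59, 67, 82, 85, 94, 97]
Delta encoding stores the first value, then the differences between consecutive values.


First value: 2
Deltas:
  15 - 2 = 13
  25 - 15 = 10
  56 - 25 = 31
  59 - 56 = 3
  67 - 59 = 8
  82 - 67 = 15
  85 - 82 = 3
  94 - 85 = 9
  97 - 94 = 3


Delta encoded: [2, 13, 10, 31, 3, 8, 15, 3, 9, 3]


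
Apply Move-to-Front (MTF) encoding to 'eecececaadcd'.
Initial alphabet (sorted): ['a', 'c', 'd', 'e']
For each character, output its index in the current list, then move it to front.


MTF encoding:
'e': index 3 in ['a', 'c', 'd', 'e'] -> ['e', 'a', 'c', 'd']
'e': index 0 in ['e', 'a', 'c', 'd'] -> ['e', 'a', 'c', 'd']
'c': index 2 in ['e', 'a', 'c', 'd'] -> ['c', 'e', 'a', 'd']
'e': index 1 in ['c', 'e', 'a', 'd'] -> ['e', 'c', 'a', 'd']
'c': index 1 in ['e', 'c', 'a', 'd'] -> ['c', 'e', 'a', 'd']
'e': index 1 in ['c', 'e', 'a', 'd'] -> ['e', 'c', 'a', 'd']
'c': index 1 in ['e', 'c', 'a', 'd'] -> ['c', 'e', 'a', 'd']
'a': index 2 in ['c', 'e', 'a', 'd'] -> ['a', 'c', 'e', 'd']
'a': index 0 in ['a', 'c', 'e', 'd'] -> ['a', 'c', 'e', 'd']
'd': index 3 in ['a', 'c', 'e', 'd'] -> ['d', 'a', 'c', 'e']
'c': index 2 in ['d', 'a', 'c', 'e'] -> ['c', 'd', 'a', 'e']
'd': index 1 in ['c', 'd', 'a', 'e'] -> ['d', 'c', 'a', 'e']


Output: [3, 0, 2, 1, 1, 1, 1, 2, 0, 3, 2, 1]


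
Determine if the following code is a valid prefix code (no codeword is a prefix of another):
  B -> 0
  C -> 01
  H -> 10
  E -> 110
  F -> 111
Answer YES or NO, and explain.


Checking each pair (does one codeword prefix another?):
  B='0' vs C='01': prefix -- VIOLATION

NO -- this is NOT a valid prefix code. B (0) is a prefix of C (01).


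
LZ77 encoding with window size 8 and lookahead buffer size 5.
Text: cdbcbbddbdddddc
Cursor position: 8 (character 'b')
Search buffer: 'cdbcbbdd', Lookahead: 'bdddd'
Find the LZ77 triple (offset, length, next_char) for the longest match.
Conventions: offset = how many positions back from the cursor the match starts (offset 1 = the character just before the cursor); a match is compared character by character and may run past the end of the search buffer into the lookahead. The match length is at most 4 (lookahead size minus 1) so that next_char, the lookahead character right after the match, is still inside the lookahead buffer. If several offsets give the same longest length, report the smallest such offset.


Try each offset into the search buffer:
  offset=1 (pos 7, char 'd'): match length 0
  offset=2 (pos 6, char 'd'): match length 0
  offset=3 (pos 5, char 'b'): match length 3
  offset=4 (pos 4, char 'b'): match length 1
  offset=5 (pos 3, char 'c'): match length 0
  offset=6 (pos 2, char 'b'): match length 1
  offset=7 (pos 1, char 'd'): match length 0
  offset=8 (pos 0, char 'c'): match length 0
Longest match has length 3 at offset 3.
next_char = character at position 8 + 3 = 11 -> 'd'

Best match: offset=3, length=3 (matching 'bdd' starting at position 5)
LZ77 triple: (3, 3, 'd')


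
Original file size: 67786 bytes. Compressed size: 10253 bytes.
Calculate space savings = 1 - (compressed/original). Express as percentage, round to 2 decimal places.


ratio = compressed/original = 10253/67786 = 0.151255
savings = 1 - ratio = 1 - 0.151255 = 0.848745
as a percentage: 0.848745 * 100 = 84.87%

Space savings = 1 - 10253/67786 = 84.87%


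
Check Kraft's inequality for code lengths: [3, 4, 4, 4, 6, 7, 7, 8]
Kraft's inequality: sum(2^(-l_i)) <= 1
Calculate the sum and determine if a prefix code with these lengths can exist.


Sum = 2^(-3) + 2^(-4) + 2^(-4) + 2^(-4) + 2^(-6) + 2^(-7) + 2^(-7) + 2^(-8)
    = 0.125 + 0.0625 + 0.0625 + 0.0625 + 0.015625 + 0.0078125 + 0.0078125 + 0.00390625
    = 89/256 = 0.34765625
Since 0.34765625 <= 1, Kraft's inequality IS satisfied.
A prefix code with these lengths CAN exist.

Kraft sum = 0.34765625. Satisfied.


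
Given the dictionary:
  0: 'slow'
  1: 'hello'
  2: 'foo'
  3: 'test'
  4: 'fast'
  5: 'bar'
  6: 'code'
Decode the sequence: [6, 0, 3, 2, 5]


Look up each index in the dictionary:
  6 -> 'code'
  0 -> 'slow'
  3 -> 'test'
  2 -> 'foo'
  5 -> 'bar'

Decoded: "code slow test foo bar"


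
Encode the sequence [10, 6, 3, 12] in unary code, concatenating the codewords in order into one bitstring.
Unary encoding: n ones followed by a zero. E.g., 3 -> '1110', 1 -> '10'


Encode each number as n ones followed by a terminating 0:
  10 -> 11111111110 (11 bits)
  6 -> 1111110 (7 bits)
  3 -> 1110 (4 bits)
  12 -> 1111111111110 (13 bits)
Total length = 11 + 7 + 4 + 13 = 35 bits.

Unary([10, 6, 3, 12]) = 11111111110111111011101111111111110 (35 bits)


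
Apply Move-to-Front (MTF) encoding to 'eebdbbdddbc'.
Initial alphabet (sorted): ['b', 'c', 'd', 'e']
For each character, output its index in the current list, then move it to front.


MTF encoding:
'e': index 3 in ['b', 'c', 'd', 'e'] -> ['e', 'b', 'c', 'd']
'e': index 0 in ['e', 'b', 'c', 'd'] -> ['e', 'b', 'c', 'd']
'b': index 1 in ['e', 'b', 'c', 'd'] -> ['b', 'e', 'c', 'd']
'd': index 3 in ['b', 'e', 'c', 'd'] -> ['d', 'b', 'e', 'c']
'b': index 1 in ['d', 'b', 'e', 'c'] -> ['b', 'd', 'e', 'c']
'b': index 0 in ['b', 'd', 'e', 'c'] -> ['b', 'd', 'e', 'c']
'd': index 1 in ['b', 'd', 'e', 'c'] -> ['d', 'b', 'e', 'c']
'd': index 0 in ['d', 'b', 'e', 'c'] -> ['d', 'b', 'e', 'c']
'd': index 0 in ['d', 'b', 'e', 'c'] -> ['d', 'b', 'e', 'c']
'b': index 1 in ['d', 'b', 'e', 'c'] -> ['b', 'd', 'e', 'c']
'c': index 3 in ['b', 'd', 'e', 'c'] -> ['c', 'b', 'd', 'e']


Output: [3, 0, 1, 3, 1, 0, 1, 0, 0, 1, 3]


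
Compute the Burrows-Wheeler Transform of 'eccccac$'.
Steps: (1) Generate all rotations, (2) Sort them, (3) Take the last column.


Rotations (sorted):
  0: $eccccac -> last char: c
  1: ac$ecccc -> last char: c
  2: c$ecccca -> last char: a
  3: cac$eccc -> last char: c
  4: ccac$ecc -> last char: c
  5: cccac$ec -> last char: c
  6: ccccac$e -> last char: e
  7: eccccac$ -> last char: $


BWT = ccaccce$


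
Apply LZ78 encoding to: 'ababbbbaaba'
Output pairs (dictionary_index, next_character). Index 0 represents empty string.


LZ78 encoding steps:
Dictionary: {0: ''}
Step 1: w='' (idx 0), next='a' -> output (0, 'a'), add 'a' as idx 1
Step 2: w='' (idx 0), next='b' -> output (0, 'b'), add 'b' as idx 2
Step 3: w='a' (idx 1), next='b' -> output (1, 'b'), add 'ab' as idx 3
Step 4: w='b' (idx 2), next='b' -> output (2, 'b'), add 'bb' as idx 4
Step 5: w='b' (idx 2), next='a' -> output (2, 'a'), add 'ba' as idx 5
Step 6: w='ab' (idx 3), next='a' -> output (3, 'a'), add 'aba' as idx 6


Encoded: [(0, 'a'), (0, 'b'), (1, 'b'), (2, 'b'), (2, 'a'), (3, 'a')]


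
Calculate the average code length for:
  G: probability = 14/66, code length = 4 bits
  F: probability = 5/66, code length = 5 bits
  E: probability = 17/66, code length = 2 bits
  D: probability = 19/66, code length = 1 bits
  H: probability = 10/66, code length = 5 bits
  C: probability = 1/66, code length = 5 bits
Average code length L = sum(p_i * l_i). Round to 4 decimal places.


Weighted contributions p_i * l_i:
  G: (14/66) * 4 = 56/66
  F: (5/66) * 5 = 25/66
  E: (17/66) * 2 = 34/66
  D: (19/66) * 1 = 19/66
  H: (10/66) * 5 = 50/66
  C: (1/66) * 5 = 5/66
Sum = (56 + 25 + 34 + 19 + 50 + 5)/66 = 189/66

L = 189/66 = 2.8636 bits/symbol


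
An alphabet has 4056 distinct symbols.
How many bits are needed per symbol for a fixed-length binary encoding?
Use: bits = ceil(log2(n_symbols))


log2(4056) = 11.9858
Bracket: 2^11 = 2048 < 4056 <= 2^12 = 4096
So ceil(log2(4056)) = 12

bits = ceil(log2(4056)) = ceil(11.9858) = 12 bits


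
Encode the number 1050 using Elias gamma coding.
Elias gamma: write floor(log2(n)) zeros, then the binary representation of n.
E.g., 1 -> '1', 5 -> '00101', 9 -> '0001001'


num_bits = floor(log2(1050)) + 1 = 11
leading_zeros = num_bits - 1 = 10
binary(1050) = 10000011010

Elias gamma(1050) = '0000000000' + '10000011010' = 000000000010000011010 (21 bits)


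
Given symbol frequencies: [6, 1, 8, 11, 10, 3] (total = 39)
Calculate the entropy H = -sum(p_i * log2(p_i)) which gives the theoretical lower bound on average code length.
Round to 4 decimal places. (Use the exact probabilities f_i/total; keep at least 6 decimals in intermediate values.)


Per-symbol terms -p_i * log2(p_i) with p_i = f_i/39:
  p = 6/39 = 0.153846: log2(p) = -2.700440, -p*log2(p) = 0.415452
  p = 1/39 = 0.025641: log2(p) = -5.285402, -p*log2(p) = 0.135523
  p = 8/39 = 0.205128: log2(p) = -2.285402, -p*log2(p) = 0.468800
  p = 11/39 = 0.282051: log2(p) = -1.825971, -p*log2(p) = 0.515017
  p = 10/39 = 0.256410: log2(p) = -1.963474, -p*log2(p) = 0.503455
  p = 3/39 = 0.076923: log2(p) = -3.700440, -p*log2(p) = 0.284649
H = 0.415452 + 0.135523 + 0.468800 + 0.515017 + 0.503455 + 0.284649 = 2.322896

H = 2.3229 bits/symbol


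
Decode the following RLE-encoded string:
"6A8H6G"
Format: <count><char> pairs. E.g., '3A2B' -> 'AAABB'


Expanding each <count><char> pair:
  6A -> 'AAAAAA'
  8H -> 'HHHHHHHH'
  6G -> 'GGGGGG'

Decoded = AAAAAAHHHHHHHHGGGGGG


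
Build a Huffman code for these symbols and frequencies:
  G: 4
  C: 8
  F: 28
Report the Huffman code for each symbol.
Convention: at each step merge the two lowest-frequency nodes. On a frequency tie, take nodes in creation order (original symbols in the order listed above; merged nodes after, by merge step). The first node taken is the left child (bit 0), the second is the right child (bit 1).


Huffman tree construction:
Step 1: Merge G(4) + C(8) = 12
Step 2: Merge (G+C)(12) + F(28) = 40
Read each symbol's code off the tree from the root (left child = 0, right child = 1).

Codes:
  G: 00 (length 2)
  C: 01 (length 2)
  F: 1 (length 1)
Average code length: 52/40 = 1.3000 bits/symbol


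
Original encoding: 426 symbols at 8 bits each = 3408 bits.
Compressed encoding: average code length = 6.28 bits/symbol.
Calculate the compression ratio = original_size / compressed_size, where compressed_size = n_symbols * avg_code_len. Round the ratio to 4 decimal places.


original_size = n_symbols * orig_bits = 426 * 8 = 3408 bits
compressed_size = n_symbols * avg_code_len = 426 * 6.28 = 2675.28 bits
ratio = original_size / compressed_size = 3408 / 2675.28 = 1.2739

Compression ratio = 1.2739


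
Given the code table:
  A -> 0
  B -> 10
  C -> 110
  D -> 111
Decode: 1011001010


Decoding:
10 -> B
110 -> C
0 -> A
10 -> B
10 -> B


Result: BCABB


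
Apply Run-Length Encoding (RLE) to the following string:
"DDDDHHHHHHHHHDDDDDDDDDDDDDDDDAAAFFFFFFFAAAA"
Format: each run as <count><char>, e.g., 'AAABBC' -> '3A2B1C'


Scanning runs left to right:
  i=0: run of 'D' x 4 -> '4D'
  i=4: run of 'H' x 9 -> '9H'
  i=13: run of 'D' x 16 -> '16D'
  i=29: run of 'A' x 3 -> '3A'
  i=32: run of 'F' x 7 -> '7F'
  i=39: run of 'A' x 4 -> '4A'

RLE = 4D9H16D3A7F4A


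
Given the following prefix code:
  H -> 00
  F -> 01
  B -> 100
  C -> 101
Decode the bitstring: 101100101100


Decoding step by step:
Bits 101 -> C
Bits 100 -> B
Bits 101 -> C
Bits 100 -> B


Decoded message: CBCB


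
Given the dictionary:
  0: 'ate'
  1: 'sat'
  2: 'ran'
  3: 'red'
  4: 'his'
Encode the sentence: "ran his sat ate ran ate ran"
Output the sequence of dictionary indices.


Look up each word in the dictionary:
  'ran' -> 2
  'his' -> 4
  'sat' -> 1
  'ate' -> 0
  'ran' -> 2
  'ate' -> 0
  'ran' -> 2

Encoded: [2, 4, 1, 0, 2, 0, 2]


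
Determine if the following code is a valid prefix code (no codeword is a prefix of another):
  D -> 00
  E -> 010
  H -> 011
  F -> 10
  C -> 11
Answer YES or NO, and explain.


Checking each pair (does one codeword prefix another?):
  D='00' vs E='010': no prefix
  D='00' vs H='011': no prefix
  D='00' vs F='10': no prefix
  D='00' vs C='11': no prefix
  E='010' vs D='00': no prefix
  E='010' vs H='011': no prefix
  E='010' vs F='10': no prefix
  E='010' vs C='11': no prefix
  H='011' vs D='00': no prefix
  H='011' vs E='010': no prefix
  H='011' vs F='10': no prefix
  H='011' vs C='11': no prefix
  F='10' vs D='00': no prefix
  F='10' vs E='010': no prefix
  F='10' vs H='011': no prefix
  F='10' vs C='11': no prefix
  C='11' vs D='00': no prefix
  C='11' vs E='010': no prefix
  C='11' vs H='011': no prefix
  C='11' vs F='10': no prefix
No violation found over all pairs.

YES -- this is a valid prefix code. No codeword is a prefix of any other codeword.


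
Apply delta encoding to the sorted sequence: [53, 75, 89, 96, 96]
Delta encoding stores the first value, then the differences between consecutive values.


First value: 53
Deltas:
  75 - 53 = 22
  89 - 75 = 14
  96 - 89 = 7
  96 - 96 = 0


Delta encoded: [53, 22, 14, 7, 0]


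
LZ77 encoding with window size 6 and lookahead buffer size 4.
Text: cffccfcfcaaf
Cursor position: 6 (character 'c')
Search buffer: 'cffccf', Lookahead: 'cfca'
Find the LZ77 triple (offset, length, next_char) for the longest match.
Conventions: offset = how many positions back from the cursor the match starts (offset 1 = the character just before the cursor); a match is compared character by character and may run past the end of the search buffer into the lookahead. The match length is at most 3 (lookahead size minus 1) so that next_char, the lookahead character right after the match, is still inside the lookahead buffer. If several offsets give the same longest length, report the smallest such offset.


Try each offset into the search buffer:
  offset=1 (pos 5, char 'f'): match length 0
  offset=2 (pos 4, char 'c'): match length 3
  offset=3 (pos 3, char 'c'): match length 1
  offset=4 (pos 2, char 'f'): match length 0
  offset=5 (pos 1, char 'f'): match length 0
  offset=6 (pos 0, char 'c'): match length 2
Longest match has length 3 at offset 2.
next_char = character at position 6 + 3 = 9 -> 'a'

Best match: offset=2, length=3 (matching 'cfc' starting at position 4)
LZ77 triple: (2, 3, 'a')


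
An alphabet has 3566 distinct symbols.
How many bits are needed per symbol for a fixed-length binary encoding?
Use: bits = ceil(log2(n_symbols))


log2(3566) = 11.8001
Bracket: 2^11 = 2048 < 3566 <= 2^12 = 4096
So ceil(log2(3566)) = 12

bits = ceil(log2(3566)) = ceil(11.8001) = 12 bits


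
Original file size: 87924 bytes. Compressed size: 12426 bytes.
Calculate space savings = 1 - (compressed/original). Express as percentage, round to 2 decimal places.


ratio = compressed/original = 12426/87924 = 0.141327
savings = 1 - ratio = 1 - 0.141327 = 0.858673
as a percentage: 0.858673 * 100 = 85.87%

Space savings = 1 - 12426/87924 = 85.87%


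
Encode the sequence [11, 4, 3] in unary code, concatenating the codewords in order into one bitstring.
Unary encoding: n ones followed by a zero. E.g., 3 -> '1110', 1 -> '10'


Encode each number as n ones followed by a terminating 0:
  11 -> 111111111110 (12 bits)
  4 -> 11110 (5 bits)
  3 -> 1110 (4 bits)
Total length = 12 + 5 + 4 = 21 bits.

Unary([11, 4, 3]) = 111111111110111101110 (21 bits)


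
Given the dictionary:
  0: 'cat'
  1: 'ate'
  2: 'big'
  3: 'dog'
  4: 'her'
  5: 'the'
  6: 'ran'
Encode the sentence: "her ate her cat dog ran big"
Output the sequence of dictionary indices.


Look up each word in the dictionary:
  'her' -> 4
  'ate' -> 1
  'her' -> 4
  'cat' -> 0
  'dog' -> 3
  'ran' -> 6
  'big' -> 2

Encoded: [4, 1, 4, 0, 3, 6, 2]


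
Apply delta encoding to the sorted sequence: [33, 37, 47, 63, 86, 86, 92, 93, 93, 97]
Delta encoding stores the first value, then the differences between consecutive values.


First value: 33
Deltas:
  37 - 33 = 4
  47 - 37 = 10
  63 - 47 = 16
  86 - 63 = 23
  86 - 86 = 0
  92 - 86 = 6
  93 - 92 = 1
  93 - 93 = 0
  97 - 93 = 4


Delta encoded: [33, 4, 10, 16, 23, 0, 6, 1, 0, 4]


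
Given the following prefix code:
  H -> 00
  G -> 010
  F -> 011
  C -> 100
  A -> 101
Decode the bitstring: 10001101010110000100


Decoding step by step:
Bits 100 -> C
Bits 011 -> F
Bits 010 -> G
Bits 101 -> A
Bits 100 -> C
Bits 00 -> H
Bits 100 -> C


Decoded message: CFGACHC


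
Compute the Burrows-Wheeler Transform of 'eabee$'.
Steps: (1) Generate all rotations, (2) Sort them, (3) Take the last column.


Rotations (sorted):
  0: $eabee -> last char: e
  1: abee$e -> last char: e
  2: bee$ea -> last char: a
  3: e$eabe -> last char: e
  4: eabee$ -> last char: $
  5: ee$eab -> last char: b


BWT = eeae$b


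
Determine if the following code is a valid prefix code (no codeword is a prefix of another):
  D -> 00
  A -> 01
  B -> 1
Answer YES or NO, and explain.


Checking each pair (does one codeword prefix another?):
  D='00' vs A='01': no prefix
  D='00' vs B='1': no prefix
  A='01' vs D='00': no prefix
  A='01' vs B='1': no prefix
  B='1' vs D='00': no prefix
  B='1' vs A='01': no prefix
No violation found over all pairs.

YES -- this is a valid prefix code. No codeword is a prefix of any other codeword.


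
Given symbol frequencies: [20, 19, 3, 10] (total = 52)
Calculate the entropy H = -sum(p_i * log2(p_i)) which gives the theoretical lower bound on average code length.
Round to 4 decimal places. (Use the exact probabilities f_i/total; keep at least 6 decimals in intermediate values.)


Per-symbol terms -p_i * log2(p_i) with p_i = f_i/52:
  p = 20/52 = 0.384615: log2(p) = -1.378512, -p*log2(p) = 0.530197
  p = 19/52 = 0.365385: log2(p) = -1.452512, -p*log2(p) = 0.530726
  p = 3/52 = 0.057692: log2(p) = -4.115477, -p*log2(p) = 0.237431
  p = 10/52 = 0.192308: log2(p) = -2.378512, -p*log2(p) = 0.457406
H = 0.530197 + 0.530726 + 0.237431 + 0.457406 = 1.755760

H = 1.7558 bits/symbol


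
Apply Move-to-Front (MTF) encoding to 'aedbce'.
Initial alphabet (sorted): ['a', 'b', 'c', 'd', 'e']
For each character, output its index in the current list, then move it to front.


MTF encoding:
'a': index 0 in ['a', 'b', 'c', 'd', 'e'] -> ['a', 'b', 'c', 'd', 'e']
'e': index 4 in ['a', 'b', 'c', 'd', 'e'] -> ['e', 'a', 'b', 'c', 'd']
'd': index 4 in ['e', 'a', 'b', 'c', 'd'] -> ['d', 'e', 'a', 'b', 'c']
'b': index 3 in ['d', 'e', 'a', 'b', 'c'] -> ['b', 'd', 'e', 'a', 'c']
'c': index 4 in ['b', 'd', 'e', 'a', 'c'] -> ['c', 'b', 'd', 'e', 'a']
'e': index 3 in ['c', 'b', 'd', 'e', 'a'] -> ['e', 'c', 'b', 'd', 'a']


Output: [0, 4, 4, 3, 4, 3]


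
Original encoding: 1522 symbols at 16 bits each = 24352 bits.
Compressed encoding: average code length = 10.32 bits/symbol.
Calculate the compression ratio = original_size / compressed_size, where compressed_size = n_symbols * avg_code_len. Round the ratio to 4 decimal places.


original_size = n_symbols * orig_bits = 1522 * 16 = 24352 bits
compressed_size = n_symbols * avg_code_len = 1522 * 10.32 = 15707.04 bits
ratio = original_size / compressed_size = 24352 / 15707.04 = 1.5504

Compression ratio = 1.5504


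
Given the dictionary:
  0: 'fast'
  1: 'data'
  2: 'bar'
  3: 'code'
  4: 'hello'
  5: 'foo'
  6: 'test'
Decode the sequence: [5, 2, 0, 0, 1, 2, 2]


Look up each index in the dictionary:
  5 -> 'foo'
  2 -> 'bar'
  0 -> 'fast'
  0 -> 'fast'
  1 -> 'data'
  2 -> 'bar'
  2 -> 'bar'

Decoded: "foo bar fast fast data bar bar"


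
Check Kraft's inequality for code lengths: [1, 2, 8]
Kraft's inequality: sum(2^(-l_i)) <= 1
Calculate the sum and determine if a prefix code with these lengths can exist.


Sum = 2^(-1) + 2^(-2) + 2^(-8)
    = 0.5 + 0.25 + 0.00390625
    = 193/256 = 0.75390625
Since 0.75390625 <= 1, Kraft's inequality IS satisfied.
A prefix code with these lengths CAN exist.

Kraft sum = 0.75390625. Satisfied.


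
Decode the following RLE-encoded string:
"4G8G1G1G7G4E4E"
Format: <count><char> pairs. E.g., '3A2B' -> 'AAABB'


Expanding each <count><char> pair:
  4G -> 'GGGG'
  8G -> 'GGGGGGGG'
  1G -> 'G'
  1G -> 'G'
  7G -> 'GGGGGGG'
  4E -> 'EEEE'
  4E -> 'EEEE'

Decoded = GGGGGGGGGGGGGGGGGGGGGEEEEEEEE


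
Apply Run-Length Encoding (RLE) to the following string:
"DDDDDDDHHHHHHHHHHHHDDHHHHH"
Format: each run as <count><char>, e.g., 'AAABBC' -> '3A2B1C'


Scanning runs left to right:
  i=0: run of 'D' x 7 -> '7D'
  i=7: run of 'H' x 12 -> '12H'
  i=19: run of 'D' x 2 -> '2D'
  i=21: run of 'H' x 5 -> '5H'

RLE = 7D12H2D5H


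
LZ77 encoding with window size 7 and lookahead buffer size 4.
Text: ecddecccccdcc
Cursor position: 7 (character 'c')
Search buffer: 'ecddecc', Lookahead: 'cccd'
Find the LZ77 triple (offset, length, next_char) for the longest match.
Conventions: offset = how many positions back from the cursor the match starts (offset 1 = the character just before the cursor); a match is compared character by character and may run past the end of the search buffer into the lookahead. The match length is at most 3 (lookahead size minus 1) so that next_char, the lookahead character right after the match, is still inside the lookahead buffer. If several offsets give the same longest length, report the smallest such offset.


Try each offset into the search buffer:
  offset=1 (pos 6, char 'c'): match length 3
  offset=2 (pos 5, char 'c'): match length 3
  offset=3 (pos 4, char 'e'): match length 0
  offset=4 (pos 3, char 'd'): match length 0
  offset=5 (pos 2, char 'd'): match length 0
  offset=6 (pos 1, char 'c'): match length 1
  offset=7 (pos 0, char 'e'): match length 0
Longest match has length 3, found at offsets 1, 2; take the smallest, offset 1.
next_char = character at position 7 + 3 = 10 -> 'd'

Best match: offset=1, length=3 (matching 'ccc' starting at position 6)
LZ77 triple: (1, 3, 'd')


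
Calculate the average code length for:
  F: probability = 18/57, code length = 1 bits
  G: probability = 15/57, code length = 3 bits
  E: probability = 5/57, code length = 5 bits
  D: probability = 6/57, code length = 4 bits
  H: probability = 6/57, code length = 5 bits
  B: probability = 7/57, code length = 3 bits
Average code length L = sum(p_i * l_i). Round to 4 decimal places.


Weighted contributions p_i * l_i:
  F: (18/57) * 1 = 18/57
  G: (15/57) * 3 = 45/57
  E: (5/57) * 5 = 25/57
  D: (6/57) * 4 = 24/57
  H: (6/57) * 5 = 30/57
  B: (7/57) * 3 = 21/57
Sum = (18 + 45 + 25 + 24 + 30 + 21)/57 = 163/57

L = 163/57 = 2.8596 bits/symbol


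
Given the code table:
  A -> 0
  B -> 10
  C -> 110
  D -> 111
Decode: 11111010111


Decoding:
111 -> D
110 -> C
10 -> B
111 -> D


Result: DCBD


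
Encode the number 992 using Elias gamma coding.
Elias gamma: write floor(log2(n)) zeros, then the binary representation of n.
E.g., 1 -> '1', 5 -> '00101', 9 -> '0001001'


num_bits = floor(log2(992)) + 1 = 10
leading_zeros = num_bits - 1 = 9
binary(992) = 1111100000

Elias gamma(992) = '000000000' + '1111100000' = 0000000001111100000 (19 bits)


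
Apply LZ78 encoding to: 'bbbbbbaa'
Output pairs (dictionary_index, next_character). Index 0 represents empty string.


LZ78 encoding steps:
Dictionary: {0: ''}
Step 1: w='' (idx 0), next='b' -> output (0, 'b'), add 'b' as idx 1
Step 2: w='b' (idx 1), next='b' -> output (1, 'b'), add 'bb' as idx 2
Step 3: w='bb' (idx 2), next='b' -> output (2, 'b'), add 'bbb' as idx 3
Step 4: w='' (idx 0), next='a' -> output (0, 'a'), add 'a' as idx 4
Step 5: w='a' (idx 4), end of input -> output (4, '')


Encoded: [(0, 'b'), (1, 'b'), (2, 'b'), (0, 'a'), (4, '')]


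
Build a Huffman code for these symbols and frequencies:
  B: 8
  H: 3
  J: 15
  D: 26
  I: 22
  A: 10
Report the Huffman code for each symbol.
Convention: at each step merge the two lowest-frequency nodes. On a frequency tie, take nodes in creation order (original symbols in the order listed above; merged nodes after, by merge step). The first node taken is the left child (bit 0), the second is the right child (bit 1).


Huffman tree construction:
Step 1: Merge H(3) + B(8) = 11
Step 2: Merge A(10) + (H+B)(11) = 21
Step 3: Merge J(15) + (A+(H+B))(21) = 36
Step 4: Merge I(22) + D(26) = 48
Step 5: Merge (J+(A+(H+B)))(36) + (I+D)(48) = 84
Read each symbol's code off the tree from the root (left child = 0, right child = 1).

Codes:
  B: 0111 (length 4)
  H: 0110 (length 4)
  J: 00 (length 2)
  D: 11 (length 2)
  I: 10 (length 2)
  A: 010 (length 3)
Average code length: 200/84 = 2.3810 bits/symbol


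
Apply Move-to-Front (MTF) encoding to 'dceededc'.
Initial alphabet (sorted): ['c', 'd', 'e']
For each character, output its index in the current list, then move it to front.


MTF encoding:
'd': index 1 in ['c', 'd', 'e'] -> ['d', 'c', 'e']
'c': index 1 in ['d', 'c', 'e'] -> ['c', 'd', 'e']
'e': index 2 in ['c', 'd', 'e'] -> ['e', 'c', 'd']
'e': index 0 in ['e', 'c', 'd'] -> ['e', 'c', 'd']
'd': index 2 in ['e', 'c', 'd'] -> ['d', 'e', 'c']
'e': index 1 in ['d', 'e', 'c'] -> ['e', 'd', 'c']
'd': index 1 in ['e', 'd', 'c'] -> ['d', 'e', 'c']
'c': index 2 in ['d', 'e', 'c'] -> ['c', 'd', 'e']


Output: [1, 1, 2, 0, 2, 1, 1, 2]


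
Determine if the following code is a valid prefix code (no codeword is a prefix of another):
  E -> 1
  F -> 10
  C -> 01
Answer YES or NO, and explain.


Checking each pair (does one codeword prefix another?):
  E='1' vs F='10': prefix -- VIOLATION

NO -- this is NOT a valid prefix code. E (1) is a prefix of F (10).


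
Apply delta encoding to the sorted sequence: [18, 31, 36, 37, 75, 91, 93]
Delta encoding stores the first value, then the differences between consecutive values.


First value: 18
Deltas:
  31 - 18 = 13
  36 - 31 = 5
  37 - 36 = 1
  75 - 37 = 38
  91 - 75 = 16
  93 - 91 = 2


Delta encoded: [18, 13, 5, 1, 38, 16, 2]


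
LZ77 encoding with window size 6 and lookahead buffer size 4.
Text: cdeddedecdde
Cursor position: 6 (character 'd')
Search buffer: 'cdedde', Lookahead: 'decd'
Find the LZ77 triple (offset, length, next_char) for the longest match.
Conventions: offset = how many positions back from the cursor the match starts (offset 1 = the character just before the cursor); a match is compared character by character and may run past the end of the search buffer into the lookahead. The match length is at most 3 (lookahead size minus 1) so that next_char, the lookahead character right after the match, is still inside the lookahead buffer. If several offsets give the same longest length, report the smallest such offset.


Try each offset into the search buffer:
  offset=1 (pos 5, char 'e'): match length 0
  offset=2 (pos 4, char 'd'): match length 2
  offset=3 (pos 3, char 'd'): match length 1
  offset=4 (pos 2, char 'e'): match length 0
  offset=5 (pos 1, char 'd'): match length 2
  offset=6 (pos 0, char 'c'): match length 0
Longest match has length 2, found at offsets 2, 5; take the smallest, offset 2.
next_char = character at position 6 + 2 = 8 -> 'c'

Best match: offset=2, length=2 (matching 'de' starting at position 4)
LZ77 triple: (2, 2, 'c')


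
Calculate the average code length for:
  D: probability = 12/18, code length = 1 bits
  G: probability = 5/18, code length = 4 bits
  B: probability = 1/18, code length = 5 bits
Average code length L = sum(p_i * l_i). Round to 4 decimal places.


Weighted contributions p_i * l_i:
  D: (12/18) * 1 = 12/18
  G: (5/18) * 4 = 20/18
  B: (1/18) * 5 = 5/18
Sum = (12 + 20 + 5)/18 = 37/18

L = 37/18 = 2.0556 bits/symbol


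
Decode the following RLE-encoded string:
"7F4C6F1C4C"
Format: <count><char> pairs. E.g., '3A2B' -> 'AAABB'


Expanding each <count><char> pair:
  7F -> 'FFFFFFF'
  4C -> 'CCCC'
  6F -> 'FFFFFF'
  1C -> 'C'
  4C -> 'CCCC'

Decoded = FFFFFFFCCCCFFFFFFCCCCC


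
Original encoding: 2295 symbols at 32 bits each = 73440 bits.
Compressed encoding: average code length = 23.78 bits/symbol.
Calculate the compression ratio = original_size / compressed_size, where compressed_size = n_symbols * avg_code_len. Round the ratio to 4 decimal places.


original_size = n_symbols * orig_bits = 2295 * 32 = 73440 bits
compressed_size = n_symbols * avg_code_len = 2295 * 23.78 = 54575.1 bits
ratio = original_size / compressed_size = 73440 / 54575.1 = 1.3457

Compression ratio = 1.3457


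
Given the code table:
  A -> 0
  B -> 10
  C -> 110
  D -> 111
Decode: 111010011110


Decoding:
111 -> D
0 -> A
10 -> B
0 -> A
111 -> D
10 -> B


Result: DABADB


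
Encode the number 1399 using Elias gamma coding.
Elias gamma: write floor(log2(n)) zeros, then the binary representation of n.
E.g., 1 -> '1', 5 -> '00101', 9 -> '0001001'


num_bits = floor(log2(1399)) + 1 = 11
leading_zeros = num_bits - 1 = 10
binary(1399) = 10101110111

Elias gamma(1399) = '0000000000' + '10101110111' = 000000000010101110111 (21 bits)


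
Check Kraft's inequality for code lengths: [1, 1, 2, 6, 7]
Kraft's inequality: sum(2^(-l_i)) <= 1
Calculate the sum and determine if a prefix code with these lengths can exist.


Sum = 2^(-1) + 2^(-1) + 2^(-2) + 2^(-6) + 2^(-7)
    = 0.5 + 0.5 + 0.25 + 0.015625 + 0.0078125
    = 163/128 = 1.2734375
Since 1.2734375 > 1, Kraft's inequality is NOT satisfied.
A prefix code with these lengths CANNOT exist.

Kraft sum = 1.2734375. Not satisfied.


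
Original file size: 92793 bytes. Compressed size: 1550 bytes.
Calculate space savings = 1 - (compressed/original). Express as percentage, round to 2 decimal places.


ratio = compressed/original = 1550/92793 = 0.016704
savings = 1 - ratio = 1 - 0.016704 = 0.983296
as a percentage: 0.983296 * 100 = 98.33%

Space savings = 1 - 1550/92793 = 98.33%


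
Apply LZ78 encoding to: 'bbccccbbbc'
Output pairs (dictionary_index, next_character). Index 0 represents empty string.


LZ78 encoding steps:
Dictionary: {0: ''}
Step 1: w='' (idx 0), next='b' -> output (0, 'b'), add 'b' as idx 1
Step 2: w='b' (idx 1), next='c' -> output (1, 'c'), add 'bc' as idx 2
Step 3: w='' (idx 0), next='c' -> output (0, 'c'), add 'c' as idx 3
Step 4: w='c' (idx 3), next='c' -> output (3, 'c'), add 'cc' as idx 4
Step 5: w='b' (idx 1), next='b' -> output (1, 'b'), add 'bb' as idx 5
Step 6: w='bc' (idx 2), end of input -> output (2, '')


Encoded: [(0, 'b'), (1, 'c'), (0, 'c'), (3, 'c'), (1, 'b'), (2, '')]


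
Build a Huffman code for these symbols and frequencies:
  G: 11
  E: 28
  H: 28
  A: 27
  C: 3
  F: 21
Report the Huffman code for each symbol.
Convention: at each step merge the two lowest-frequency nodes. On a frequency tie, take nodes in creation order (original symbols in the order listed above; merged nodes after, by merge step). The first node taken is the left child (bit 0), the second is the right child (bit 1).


Huffman tree construction:
Step 1: Merge C(3) + G(11) = 14
Step 2: Merge (C+G)(14) + F(21) = 35
Step 3: Merge A(27) + E(28) = 55
Step 4: Merge H(28) + ((C+G)+F)(35) = 63
Step 5: Merge (A+E)(55) + (H+((C+G)+F))(63) = 118
Read each symbol's code off the tree from the root (left child = 0, right child = 1).

Codes:
  G: 1101 (length 4)
  E: 01 (length 2)
  H: 10 (length 2)
  A: 00 (length 2)
  C: 1100 (length 4)
  F: 111 (length 3)
Average code length: 285/118 = 2.4153 bits/symbol


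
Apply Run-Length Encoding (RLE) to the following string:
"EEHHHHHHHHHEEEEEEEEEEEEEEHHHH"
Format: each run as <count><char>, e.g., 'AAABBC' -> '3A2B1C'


Scanning runs left to right:
  i=0: run of 'E' x 2 -> '2E'
  i=2: run of 'H' x 9 -> '9H'
  i=11: run of 'E' x 14 -> '14E'
  i=25: run of 'H' x 4 -> '4H'

RLE = 2E9H14E4H


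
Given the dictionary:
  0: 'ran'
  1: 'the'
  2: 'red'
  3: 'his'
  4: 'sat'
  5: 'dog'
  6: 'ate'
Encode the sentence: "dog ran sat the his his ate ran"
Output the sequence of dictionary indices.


Look up each word in the dictionary:
  'dog' -> 5
  'ran' -> 0
  'sat' -> 4
  'the' -> 1
  'his' -> 3
  'his' -> 3
  'ate' -> 6
  'ran' -> 0

Encoded: [5, 0, 4, 1, 3, 3, 6, 0]


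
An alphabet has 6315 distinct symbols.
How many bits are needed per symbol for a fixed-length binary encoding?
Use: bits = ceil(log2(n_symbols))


log2(6315) = 12.6246
Bracket: 2^12 = 4096 < 6315 <= 2^13 = 8192
So ceil(log2(6315)) = 13

bits = ceil(log2(6315)) = ceil(12.6246) = 13 bits


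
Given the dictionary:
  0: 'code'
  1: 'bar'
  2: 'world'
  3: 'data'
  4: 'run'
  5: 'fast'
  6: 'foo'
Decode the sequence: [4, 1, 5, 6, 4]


Look up each index in the dictionary:
  4 -> 'run'
  1 -> 'bar'
  5 -> 'fast'
  6 -> 'foo'
  4 -> 'run'

Decoded: "run bar fast foo run"


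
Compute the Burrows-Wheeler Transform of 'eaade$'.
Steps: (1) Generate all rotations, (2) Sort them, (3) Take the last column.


Rotations (sorted):
  0: $eaade -> last char: e
  1: aade$e -> last char: e
  2: ade$ea -> last char: a
  3: de$eaa -> last char: a
  4: e$eaad -> last char: d
  5: eaade$ -> last char: $


BWT = eeaad$


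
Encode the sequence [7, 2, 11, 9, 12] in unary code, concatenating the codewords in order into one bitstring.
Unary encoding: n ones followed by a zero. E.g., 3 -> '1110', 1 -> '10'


Encode each number as n ones followed by a terminating 0:
  7 -> 11111110 (8 bits)
  2 -> 110 (3 bits)
  11 -> 111111111110 (12 bits)
  9 -> 1111111110 (10 bits)
  12 -> 1111111111110 (13 bits)
Total length = 8 + 3 + 12 + 10 + 13 = 46 bits.

Unary([7, 2, 11, 9, 12]) = 1111111011011111111111011111111101111111111110 (46 bits)


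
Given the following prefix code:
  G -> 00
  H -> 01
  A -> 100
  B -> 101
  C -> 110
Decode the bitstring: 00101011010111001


Decoding step by step:
Bits 00 -> G
Bits 101 -> B
Bits 01 -> H
Bits 101 -> B
Bits 01 -> H
Bits 110 -> C
Bits 01 -> H


Decoded message: GBHBHCH


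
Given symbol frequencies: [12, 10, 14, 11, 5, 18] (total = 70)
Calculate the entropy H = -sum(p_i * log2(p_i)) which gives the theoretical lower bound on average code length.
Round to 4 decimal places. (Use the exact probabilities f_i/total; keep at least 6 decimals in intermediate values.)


Per-symbol terms -p_i * log2(p_i) with p_i = f_i/70:
  p = 12/70 = 0.171429: log2(p) = -2.544321, -p*log2(p) = 0.436169
  p = 10/70 = 0.142857: log2(p) = -2.807355, -p*log2(p) = 0.401051
  p = 14/70 = 0.200000: log2(p) = -2.321928, -p*log2(p) = 0.464386
  p = 11/70 = 0.157143: log2(p) = -2.669851, -p*log2(p) = 0.419548
  p = 5/70 = 0.071429: log2(p) = -3.807355, -p*log2(p) = 0.271954
  p = 18/70 = 0.257143: log2(p) = -1.959358, -p*log2(p) = 0.503835
H = 0.436169 + 0.401051 + 0.464386 + 0.419548 + 0.271954 + 0.503835 = 2.496943

H = 2.4969 bits/symbol


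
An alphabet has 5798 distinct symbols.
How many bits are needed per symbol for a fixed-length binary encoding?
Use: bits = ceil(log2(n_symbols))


log2(5798) = 12.5013
Bracket: 2^12 = 4096 < 5798 <= 2^13 = 8192
So ceil(log2(5798)) = 13

bits = ceil(log2(5798)) = ceil(12.5013) = 13 bits


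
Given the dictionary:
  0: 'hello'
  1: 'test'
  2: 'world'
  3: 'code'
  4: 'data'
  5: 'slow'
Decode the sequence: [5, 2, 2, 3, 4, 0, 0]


Look up each index in the dictionary:
  5 -> 'slow'
  2 -> 'world'
  2 -> 'world'
  3 -> 'code'
  4 -> 'data'
  0 -> 'hello'
  0 -> 'hello'

Decoded: "slow world world code data hello hello"


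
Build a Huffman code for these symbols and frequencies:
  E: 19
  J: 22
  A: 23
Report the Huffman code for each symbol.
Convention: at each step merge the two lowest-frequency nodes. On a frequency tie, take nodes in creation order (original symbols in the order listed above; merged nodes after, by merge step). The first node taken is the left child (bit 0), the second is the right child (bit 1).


Huffman tree construction:
Step 1: Merge E(19) + J(22) = 41
Step 2: Merge A(23) + (E+J)(41) = 64
Read each symbol's code off the tree from the root (left child = 0, right child = 1).

Codes:
  E: 10 (length 2)
  J: 11 (length 2)
  A: 0 (length 1)
Average code length: 105/64 = 1.6406 bits/symbol


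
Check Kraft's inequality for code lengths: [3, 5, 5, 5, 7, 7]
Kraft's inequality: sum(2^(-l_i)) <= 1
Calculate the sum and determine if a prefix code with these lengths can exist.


Sum = 2^(-3) + 2^(-5) + 2^(-5) + 2^(-5) + 2^(-7) + 2^(-7)
    = 0.125 + 0.03125 + 0.03125 + 0.03125 + 0.0078125 + 0.0078125
    = 30/128 = 0.234375
Since 0.234375 <= 1, Kraft's inequality IS satisfied.
A prefix code with these lengths CAN exist.

Kraft sum = 0.234375. Satisfied.
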